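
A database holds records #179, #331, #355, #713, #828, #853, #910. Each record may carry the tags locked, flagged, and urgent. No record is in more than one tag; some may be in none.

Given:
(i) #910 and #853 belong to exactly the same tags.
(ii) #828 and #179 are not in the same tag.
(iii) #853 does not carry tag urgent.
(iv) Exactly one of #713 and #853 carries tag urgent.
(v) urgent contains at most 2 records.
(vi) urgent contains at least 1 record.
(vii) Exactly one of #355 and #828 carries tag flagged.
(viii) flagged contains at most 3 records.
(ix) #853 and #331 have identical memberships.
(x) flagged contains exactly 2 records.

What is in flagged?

flagged = {#179, #355}

From (iii): #853 ∉ urgent.
(i): #910 matches #853: #910 ∉ urgent.
(iv) (exactly one): #713 ∈ urgent.
(ix): #331 matches #853: #331 ∉ urgent.
Suppose #179 ∉ flagged: no assignment then satisfies all the clues, so #179 ∈ flagged.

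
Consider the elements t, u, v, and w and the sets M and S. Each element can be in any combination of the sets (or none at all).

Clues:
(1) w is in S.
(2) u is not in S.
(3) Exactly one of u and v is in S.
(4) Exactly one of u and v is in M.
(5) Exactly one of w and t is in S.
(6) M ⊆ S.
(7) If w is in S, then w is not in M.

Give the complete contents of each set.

M = {v}; S = {v, w}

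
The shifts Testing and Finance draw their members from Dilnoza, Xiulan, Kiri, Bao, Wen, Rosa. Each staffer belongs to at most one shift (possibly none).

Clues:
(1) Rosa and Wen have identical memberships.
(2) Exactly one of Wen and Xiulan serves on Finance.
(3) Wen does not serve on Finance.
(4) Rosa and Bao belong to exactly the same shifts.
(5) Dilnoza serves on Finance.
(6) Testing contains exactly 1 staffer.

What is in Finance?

Finance = {Dilnoza, Xiulan}

From (3): Wen ∉ Finance.
From (5): Dilnoza ∈ Finance.
(1): Rosa matches Wen: Rosa ∉ Finance.
(2) (exactly one): Xiulan ∈ Finance.
(4): Bao matches Rosa: Bao ∉ Finance.
Suppose Kiri ∈ Finance: no assignment then satisfies all the clues, so Kiri ∉ Finance.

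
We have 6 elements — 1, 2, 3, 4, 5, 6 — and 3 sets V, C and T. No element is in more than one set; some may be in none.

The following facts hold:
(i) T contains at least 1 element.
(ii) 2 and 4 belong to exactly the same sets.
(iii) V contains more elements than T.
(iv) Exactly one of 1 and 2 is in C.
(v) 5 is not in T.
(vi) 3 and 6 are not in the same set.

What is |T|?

1

From (v): 5 ∉ T.
Suppose 2 ∈ T: no assignment then satisfies all the clues, so 2 ∉ T.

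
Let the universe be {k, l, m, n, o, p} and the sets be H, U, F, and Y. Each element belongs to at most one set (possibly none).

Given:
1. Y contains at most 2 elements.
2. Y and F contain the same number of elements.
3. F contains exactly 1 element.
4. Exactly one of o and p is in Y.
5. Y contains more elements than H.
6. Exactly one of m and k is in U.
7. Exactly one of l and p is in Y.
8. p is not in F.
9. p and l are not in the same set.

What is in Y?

From (8): p ∉ F.
Suppose k ∈ Y: no assignment then satisfies all the clues, so k ∉ Y.

Y = {p}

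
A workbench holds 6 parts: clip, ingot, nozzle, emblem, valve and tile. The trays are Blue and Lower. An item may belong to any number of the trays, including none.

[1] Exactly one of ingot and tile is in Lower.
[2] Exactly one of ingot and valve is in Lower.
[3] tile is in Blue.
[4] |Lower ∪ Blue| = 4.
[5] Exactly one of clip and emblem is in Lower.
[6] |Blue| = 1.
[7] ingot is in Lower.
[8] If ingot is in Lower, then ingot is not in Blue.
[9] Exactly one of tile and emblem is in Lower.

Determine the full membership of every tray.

From (3): tile ∈ Blue.
From (7): ingot ∈ Lower.
(1) (exactly one): tile ∉ Lower.
(2) (exactly one): valve ∉ Lower.
(6): Blue already has 1, so the rest are out.
(9) (exactly one): emblem ∈ Lower.
(5) (exactly one): clip ∉ Lower.
Suppose nozzle ∉ Lower: no assignment then satisfies all the clues, so nozzle ∈ Lower.

Blue = {tile}; Lower = {emblem, ingot, nozzle}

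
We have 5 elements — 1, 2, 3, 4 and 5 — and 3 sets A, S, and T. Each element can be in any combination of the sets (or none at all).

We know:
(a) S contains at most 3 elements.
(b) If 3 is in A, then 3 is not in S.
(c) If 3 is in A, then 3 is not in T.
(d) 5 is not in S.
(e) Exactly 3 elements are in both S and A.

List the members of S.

S = {1, 2, 4}

From (d): 5 ∉ S.
Suppose 1 ∉ S: no assignment then satisfies all the clues, so 1 ∈ S.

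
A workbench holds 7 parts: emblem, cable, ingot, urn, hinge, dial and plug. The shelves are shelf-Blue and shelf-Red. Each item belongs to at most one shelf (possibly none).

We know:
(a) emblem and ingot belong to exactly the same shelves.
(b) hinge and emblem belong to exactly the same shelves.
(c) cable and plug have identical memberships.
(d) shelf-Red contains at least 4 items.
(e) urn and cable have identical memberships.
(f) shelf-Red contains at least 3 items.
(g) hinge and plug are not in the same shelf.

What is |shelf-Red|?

4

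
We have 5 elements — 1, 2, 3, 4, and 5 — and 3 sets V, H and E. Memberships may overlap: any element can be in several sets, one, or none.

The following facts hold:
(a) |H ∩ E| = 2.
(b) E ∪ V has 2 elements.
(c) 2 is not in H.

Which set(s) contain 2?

2: none

From (c): 2 ∉ H.
Suppose 2 ∈ V: no assignment then satisfies all the clues, so 2 ∉ V.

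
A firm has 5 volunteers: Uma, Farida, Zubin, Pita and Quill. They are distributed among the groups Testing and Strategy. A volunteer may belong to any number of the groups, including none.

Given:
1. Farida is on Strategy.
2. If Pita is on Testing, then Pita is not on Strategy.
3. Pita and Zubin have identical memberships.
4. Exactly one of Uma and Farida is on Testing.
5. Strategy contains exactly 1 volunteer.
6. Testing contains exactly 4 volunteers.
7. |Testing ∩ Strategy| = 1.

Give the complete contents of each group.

Testing = {Farida, Pita, Quill, Zubin}; Strategy = {Farida}

From (1): Farida ∈ Strategy.
(5): Strategy already has 1, so the rest are out.
Suppose Uma ∈ Testing: no assignment then satisfies all the clues, so Uma ∉ Testing.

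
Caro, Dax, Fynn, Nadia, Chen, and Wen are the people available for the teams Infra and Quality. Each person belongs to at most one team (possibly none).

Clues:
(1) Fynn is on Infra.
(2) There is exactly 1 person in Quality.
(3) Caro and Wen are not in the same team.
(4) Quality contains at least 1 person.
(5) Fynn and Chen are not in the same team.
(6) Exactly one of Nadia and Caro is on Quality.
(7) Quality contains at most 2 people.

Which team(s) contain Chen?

Chen: none

From (1): Fynn ∈ Infra.
(5): Chen ∉ Infra.
Suppose Chen ∈ Quality: no assignment then satisfies all the clues, so Chen ∉ Quality.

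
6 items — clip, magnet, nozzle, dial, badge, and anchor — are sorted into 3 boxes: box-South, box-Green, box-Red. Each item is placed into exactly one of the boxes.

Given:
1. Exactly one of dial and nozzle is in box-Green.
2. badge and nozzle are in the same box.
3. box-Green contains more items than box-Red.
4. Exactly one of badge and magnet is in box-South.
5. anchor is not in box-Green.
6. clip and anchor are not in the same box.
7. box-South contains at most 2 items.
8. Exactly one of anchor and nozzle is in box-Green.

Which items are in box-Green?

From (5): anchor ∉ box-Green.
(8) (exactly one): nozzle ∈ box-Green.
(1) (exactly one): dial ∉ box-Green.
(2): badge matches nozzle: badge ∉ box-South.
(2): badge matches nozzle: badge ∈ box-Green.
(4) (exactly one): magnet ∈ box-South.
Suppose clip ∉ box-Green: no assignment then satisfies all the clues, so clip ∈ box-Green.

box-Green = {badge, clip, nozzle}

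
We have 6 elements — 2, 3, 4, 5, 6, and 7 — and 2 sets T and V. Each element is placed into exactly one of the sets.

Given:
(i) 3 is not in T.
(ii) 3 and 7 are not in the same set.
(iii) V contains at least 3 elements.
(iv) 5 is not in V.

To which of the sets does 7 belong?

From (i): 3 ∉ T.
From (iv): 5 ∉ V.
Only one set left: 3 ∈ V.
Only one set left: 5 ∈ T.
(ii): 7 ∉ V.
Only one set left: 7 ∈ T.

7: T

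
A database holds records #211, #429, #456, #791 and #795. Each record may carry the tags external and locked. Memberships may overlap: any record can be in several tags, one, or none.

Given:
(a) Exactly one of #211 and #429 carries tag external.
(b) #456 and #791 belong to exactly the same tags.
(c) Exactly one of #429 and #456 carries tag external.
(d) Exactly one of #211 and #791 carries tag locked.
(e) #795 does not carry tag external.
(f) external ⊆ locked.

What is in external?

external = {#429}

From (e): #795 ∉ external.
Suppose #211 ∈ external: no assignment then satisfies all the clues, so #211 ∉ external.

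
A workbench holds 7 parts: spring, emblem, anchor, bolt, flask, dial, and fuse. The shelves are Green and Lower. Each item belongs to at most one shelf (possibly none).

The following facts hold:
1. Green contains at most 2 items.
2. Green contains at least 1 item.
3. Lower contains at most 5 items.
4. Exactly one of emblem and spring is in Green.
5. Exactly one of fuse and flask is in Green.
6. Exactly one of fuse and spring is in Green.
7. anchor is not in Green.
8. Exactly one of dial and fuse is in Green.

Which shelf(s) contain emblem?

From (7): anchor ∉ Green.
Suppose emblem ∉ Green: no assignment then satisfies all the clues, so emblem ∈ Green.

emblem: Green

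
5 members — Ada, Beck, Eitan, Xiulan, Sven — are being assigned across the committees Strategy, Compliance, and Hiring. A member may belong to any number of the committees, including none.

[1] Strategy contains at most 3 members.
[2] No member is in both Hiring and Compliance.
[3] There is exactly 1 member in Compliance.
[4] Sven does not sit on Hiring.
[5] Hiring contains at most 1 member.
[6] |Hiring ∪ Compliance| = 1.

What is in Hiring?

Hiring = {}

From (4): Sven ∉ Hiring.
Suppose Ada ∈ Hiring: no assignment then satisfies all the clues, so Ada ∉ Hiring.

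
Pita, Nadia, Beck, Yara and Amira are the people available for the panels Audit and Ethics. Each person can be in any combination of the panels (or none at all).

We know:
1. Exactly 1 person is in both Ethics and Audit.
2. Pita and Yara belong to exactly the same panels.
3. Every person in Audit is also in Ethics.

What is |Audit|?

1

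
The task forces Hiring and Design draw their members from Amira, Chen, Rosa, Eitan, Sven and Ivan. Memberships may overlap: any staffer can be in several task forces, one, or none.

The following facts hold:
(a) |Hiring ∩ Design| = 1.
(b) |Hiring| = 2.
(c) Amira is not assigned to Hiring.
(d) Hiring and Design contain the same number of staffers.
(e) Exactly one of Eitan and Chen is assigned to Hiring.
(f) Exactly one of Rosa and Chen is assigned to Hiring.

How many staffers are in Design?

2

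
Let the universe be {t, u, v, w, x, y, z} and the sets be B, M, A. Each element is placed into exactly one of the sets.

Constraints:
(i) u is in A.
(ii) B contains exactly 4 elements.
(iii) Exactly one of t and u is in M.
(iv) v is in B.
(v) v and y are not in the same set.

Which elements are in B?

From (i): u ∈ A.
From (iv): v ∈ B.
(iii) (exactly one): t ∈ M.
(v): y ∉ B.
(ii): only 4 candidates remain for B, so all are in.

B = {v, w, x, z}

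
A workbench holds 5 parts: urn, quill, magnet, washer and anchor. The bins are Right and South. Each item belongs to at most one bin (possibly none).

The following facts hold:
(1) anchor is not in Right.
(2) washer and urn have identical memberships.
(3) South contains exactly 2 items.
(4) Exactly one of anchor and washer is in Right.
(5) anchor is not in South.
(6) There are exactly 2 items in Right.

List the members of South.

From (1): anchor ∉ Right.
From (5): anchor ∉ South.
(4) (exactly one): washer ∈ Right.
(2): urn matches washer: urn ∈ Right.
(3): only 2 candidates remain for South, so all are in.

South = {magnet, quill}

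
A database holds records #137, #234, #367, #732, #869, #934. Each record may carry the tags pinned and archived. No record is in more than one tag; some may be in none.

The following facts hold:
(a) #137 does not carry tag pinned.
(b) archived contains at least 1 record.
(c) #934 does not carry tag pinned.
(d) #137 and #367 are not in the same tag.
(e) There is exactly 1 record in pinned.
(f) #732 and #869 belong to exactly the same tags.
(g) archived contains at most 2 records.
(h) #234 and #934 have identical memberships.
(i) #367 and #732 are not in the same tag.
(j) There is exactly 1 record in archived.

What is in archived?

archived = {#137}

From (a): #137 ∉ pinned.
From (c): #934 ∉ pinned.
(h): #234 matches #934: #234 ∉ pinned.
Suppose #137 ∉ archived: no assignment then satisfies all the clues, so #137 ∈ archived.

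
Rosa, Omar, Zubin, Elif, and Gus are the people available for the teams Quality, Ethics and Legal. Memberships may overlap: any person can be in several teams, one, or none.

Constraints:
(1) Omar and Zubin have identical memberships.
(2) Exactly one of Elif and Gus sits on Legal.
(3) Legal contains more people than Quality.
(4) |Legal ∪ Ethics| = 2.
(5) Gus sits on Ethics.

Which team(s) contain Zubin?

Zubin: none

From (5): Gus ∈ Ethics.
Suppose Zubin ∈ Quality: no assignment then satisfies all the clues, so Zubin ∉ Quality.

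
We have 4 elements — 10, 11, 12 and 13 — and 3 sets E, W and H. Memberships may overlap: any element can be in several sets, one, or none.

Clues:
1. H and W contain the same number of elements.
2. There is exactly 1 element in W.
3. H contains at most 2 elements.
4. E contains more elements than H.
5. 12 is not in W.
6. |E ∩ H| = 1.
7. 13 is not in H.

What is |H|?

1

From (5): 12 ∉ W.
From (7): 13 ∉ H.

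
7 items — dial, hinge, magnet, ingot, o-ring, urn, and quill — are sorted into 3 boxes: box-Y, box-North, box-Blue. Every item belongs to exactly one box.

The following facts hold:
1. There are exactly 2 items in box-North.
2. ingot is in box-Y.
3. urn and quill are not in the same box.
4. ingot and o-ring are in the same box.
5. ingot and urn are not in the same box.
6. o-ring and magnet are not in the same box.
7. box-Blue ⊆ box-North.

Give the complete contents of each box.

From (2): ingot ∈ box-Y.
(4): o-ring matches ingot: o-ring ∈ box-Y.
(5): urn ∉ box-Y.
(6): magnet ∉ box-Y.
Suppose dial ∉ box-Y: no assignment then satisfies all the clues, so dial ∈ box-Y.

box-Y = {dial, hinge, ingot, o-ring, quill}; box-North = {magnet, urn}; box-Blue = {}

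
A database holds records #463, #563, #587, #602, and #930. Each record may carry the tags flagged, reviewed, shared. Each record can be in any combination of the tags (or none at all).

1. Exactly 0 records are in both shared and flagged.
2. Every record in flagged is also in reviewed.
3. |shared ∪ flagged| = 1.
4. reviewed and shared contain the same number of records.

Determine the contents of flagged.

flagged = {}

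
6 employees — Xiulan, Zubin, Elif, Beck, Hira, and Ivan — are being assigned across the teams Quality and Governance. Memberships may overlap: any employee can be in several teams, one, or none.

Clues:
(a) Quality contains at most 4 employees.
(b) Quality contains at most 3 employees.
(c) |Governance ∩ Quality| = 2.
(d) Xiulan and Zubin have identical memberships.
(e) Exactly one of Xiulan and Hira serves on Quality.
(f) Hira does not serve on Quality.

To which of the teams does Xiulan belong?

Xiulan: Governance, Quality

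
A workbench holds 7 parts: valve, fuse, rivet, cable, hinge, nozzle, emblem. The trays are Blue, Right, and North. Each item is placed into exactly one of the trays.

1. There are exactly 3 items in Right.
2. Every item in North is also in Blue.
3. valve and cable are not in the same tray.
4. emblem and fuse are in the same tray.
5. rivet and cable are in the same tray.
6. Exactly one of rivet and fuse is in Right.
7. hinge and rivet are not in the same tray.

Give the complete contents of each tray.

Blue = {emblem, fuse, hinge, valve}; Right = {cable, nozzle, rivet}; North = {}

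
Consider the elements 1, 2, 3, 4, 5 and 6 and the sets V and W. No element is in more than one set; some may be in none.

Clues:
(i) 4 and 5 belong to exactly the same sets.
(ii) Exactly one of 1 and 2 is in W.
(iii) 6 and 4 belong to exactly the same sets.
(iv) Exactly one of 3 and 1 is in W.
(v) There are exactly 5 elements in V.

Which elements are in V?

V = {2, 3, 4, 5, 6}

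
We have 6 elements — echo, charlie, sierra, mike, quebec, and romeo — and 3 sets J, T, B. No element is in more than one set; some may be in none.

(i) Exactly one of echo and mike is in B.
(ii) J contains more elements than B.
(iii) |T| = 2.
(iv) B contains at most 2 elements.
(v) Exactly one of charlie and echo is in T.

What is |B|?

1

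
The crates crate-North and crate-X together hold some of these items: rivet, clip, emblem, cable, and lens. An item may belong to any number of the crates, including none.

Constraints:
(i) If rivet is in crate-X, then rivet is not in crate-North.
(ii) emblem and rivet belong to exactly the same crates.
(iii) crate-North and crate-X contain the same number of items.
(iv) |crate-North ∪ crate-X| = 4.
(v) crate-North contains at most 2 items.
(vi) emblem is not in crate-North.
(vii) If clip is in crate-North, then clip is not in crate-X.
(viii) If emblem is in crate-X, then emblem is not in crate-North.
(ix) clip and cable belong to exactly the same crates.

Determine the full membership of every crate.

crate-North = {cable, clip}; crate-X = {emblem, rivet}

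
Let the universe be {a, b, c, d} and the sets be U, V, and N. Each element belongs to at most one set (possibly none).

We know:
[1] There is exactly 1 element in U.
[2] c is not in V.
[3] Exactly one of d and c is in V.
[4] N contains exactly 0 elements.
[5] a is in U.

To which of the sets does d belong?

d: V

From (2): c ∉ V.
From (5): a ∈ U.
(1): U already has 1, so the rest are out.
(3) (exactly one): d ∈ V.
(4): N already has 0, so the rest are out.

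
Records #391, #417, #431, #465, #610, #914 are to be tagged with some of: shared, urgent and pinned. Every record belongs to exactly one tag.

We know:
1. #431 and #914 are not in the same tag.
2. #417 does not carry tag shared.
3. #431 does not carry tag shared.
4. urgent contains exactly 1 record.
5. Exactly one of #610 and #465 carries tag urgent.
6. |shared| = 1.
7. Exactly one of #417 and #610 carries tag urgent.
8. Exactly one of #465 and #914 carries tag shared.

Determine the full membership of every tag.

shared = {#914}; urgent = {#610}; pinned = {#391, #417, #431, #465}

From (2): #417 ∉ shared.
From (3): #431 ∉ shared.
Suppose #391 ∈ shared: no assignment then satisfies all the clues, so #391 ∉ shared.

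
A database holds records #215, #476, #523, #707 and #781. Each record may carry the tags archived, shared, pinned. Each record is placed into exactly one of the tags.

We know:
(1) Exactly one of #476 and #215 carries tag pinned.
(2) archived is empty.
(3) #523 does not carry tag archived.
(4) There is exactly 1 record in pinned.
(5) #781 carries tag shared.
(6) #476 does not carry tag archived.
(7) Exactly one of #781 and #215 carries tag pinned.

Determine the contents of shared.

From (3): #523 ∉ archived.
From (5): #781 ∈ shared.
From (6): #476 ∉ archived.
(2): archived already has 0, so the rest are out.
(7) (exactly one): #215 ∈ pinned.
(1) (exactly one): #476 ∉ pinned.
(4): pinned already has 1, so the rest are out.
Only one tag left: #476 ∈ shared.
Only one tag left: #523 ∈ shared.
Only one tag left: #707 ∈ shared.

shared = {#476, #523, #707, #781}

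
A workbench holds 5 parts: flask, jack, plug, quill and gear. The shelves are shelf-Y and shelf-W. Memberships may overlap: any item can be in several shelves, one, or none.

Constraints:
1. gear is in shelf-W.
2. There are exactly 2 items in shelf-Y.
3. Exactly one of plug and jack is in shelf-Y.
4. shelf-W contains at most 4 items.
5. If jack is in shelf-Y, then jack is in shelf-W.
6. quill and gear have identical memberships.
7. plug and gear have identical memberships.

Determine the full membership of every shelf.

shelf-Y = {flask, jack}; shelf-W = {gear, jack, plug, quill}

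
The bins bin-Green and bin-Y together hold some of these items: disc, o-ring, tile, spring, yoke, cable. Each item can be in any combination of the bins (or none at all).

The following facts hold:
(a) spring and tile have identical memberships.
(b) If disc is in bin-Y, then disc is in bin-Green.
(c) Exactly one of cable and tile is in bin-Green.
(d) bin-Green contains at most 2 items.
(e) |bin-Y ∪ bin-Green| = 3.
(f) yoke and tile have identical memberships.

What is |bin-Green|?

2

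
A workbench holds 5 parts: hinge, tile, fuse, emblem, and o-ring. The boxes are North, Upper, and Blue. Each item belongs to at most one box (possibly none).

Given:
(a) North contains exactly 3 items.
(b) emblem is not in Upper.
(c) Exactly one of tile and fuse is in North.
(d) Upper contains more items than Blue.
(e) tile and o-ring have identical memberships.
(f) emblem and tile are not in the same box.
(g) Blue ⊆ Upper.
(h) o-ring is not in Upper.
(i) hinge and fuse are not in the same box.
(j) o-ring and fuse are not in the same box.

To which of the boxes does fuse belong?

fuse: Upper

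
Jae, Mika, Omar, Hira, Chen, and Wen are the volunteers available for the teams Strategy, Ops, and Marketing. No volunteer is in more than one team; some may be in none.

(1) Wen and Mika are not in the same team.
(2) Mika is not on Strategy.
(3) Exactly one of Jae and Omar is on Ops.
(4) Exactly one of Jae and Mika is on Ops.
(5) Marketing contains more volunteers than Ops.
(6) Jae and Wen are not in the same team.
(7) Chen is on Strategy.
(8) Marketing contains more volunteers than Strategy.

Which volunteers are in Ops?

Ops = {Jae}

From (2): Mika ∉ Strategy.
From (7): Chen ∈ Strategy.
Suppose Jae ∉ Ops: no assignment then satisfies all the clues, so Jae ∈ Ops.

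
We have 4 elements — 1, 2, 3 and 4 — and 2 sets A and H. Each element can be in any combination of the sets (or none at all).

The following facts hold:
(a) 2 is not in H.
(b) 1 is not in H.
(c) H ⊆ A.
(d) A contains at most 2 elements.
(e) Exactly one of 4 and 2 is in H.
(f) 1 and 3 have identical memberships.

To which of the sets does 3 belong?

From (a): 2 ∉ H.
From (b): 1 ∉ H.
(e) (exactly one): 4 ∈ H.
(f): 3 matches 1: 3 ∉ H.
(c) with 4 ∈ H: 4 ∈ A.
Suppose 3 ∈ A: no assignment then satisfies all the clues, so 3 ∉ A.

3: none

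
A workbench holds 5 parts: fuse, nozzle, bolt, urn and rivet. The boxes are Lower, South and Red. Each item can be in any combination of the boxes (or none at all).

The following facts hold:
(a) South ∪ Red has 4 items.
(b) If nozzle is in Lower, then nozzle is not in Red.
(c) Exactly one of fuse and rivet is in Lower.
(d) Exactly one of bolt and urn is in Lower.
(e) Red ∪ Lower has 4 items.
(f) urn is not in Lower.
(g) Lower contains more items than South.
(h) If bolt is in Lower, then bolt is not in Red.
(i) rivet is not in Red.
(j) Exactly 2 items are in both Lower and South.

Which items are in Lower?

From (f): urn ∉ Lower.
From (i): rivet ∉ Red.
(d) (exactly one): bolt ∈ Lower.
(h): bolt ∉ Red.
Suppose fuse ∉ Lower: no assignment then satisfies all the clues, so fuse ∈ Lower.

Lower = {bolt, fuse, nozzle}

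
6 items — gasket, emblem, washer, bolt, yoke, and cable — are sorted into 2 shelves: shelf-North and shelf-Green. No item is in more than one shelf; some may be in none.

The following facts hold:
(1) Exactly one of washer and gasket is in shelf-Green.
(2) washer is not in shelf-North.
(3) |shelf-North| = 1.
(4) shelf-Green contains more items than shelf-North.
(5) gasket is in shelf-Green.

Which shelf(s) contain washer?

washer: none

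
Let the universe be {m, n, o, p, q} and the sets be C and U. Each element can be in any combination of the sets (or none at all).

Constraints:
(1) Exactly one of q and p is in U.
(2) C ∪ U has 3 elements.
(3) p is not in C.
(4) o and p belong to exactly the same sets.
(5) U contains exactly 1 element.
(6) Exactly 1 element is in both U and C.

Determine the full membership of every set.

C = {m, n, q}; U = {q}

From (3): p ∉ C.
(4): o matches p: o ∉ C.
Suppose m ∉ C: no assignment then satisfies all the clues, so m ∈ C.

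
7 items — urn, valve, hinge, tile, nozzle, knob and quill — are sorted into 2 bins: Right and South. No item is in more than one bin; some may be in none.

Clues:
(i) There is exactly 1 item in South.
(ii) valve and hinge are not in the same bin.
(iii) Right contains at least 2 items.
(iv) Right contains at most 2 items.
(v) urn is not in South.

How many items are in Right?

2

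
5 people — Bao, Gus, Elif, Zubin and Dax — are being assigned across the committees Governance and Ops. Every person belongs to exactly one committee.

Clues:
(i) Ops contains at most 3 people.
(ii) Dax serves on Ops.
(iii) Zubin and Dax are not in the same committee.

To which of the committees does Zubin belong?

From (ii): Dax ∈ Ops.
(iii): Zubin ∉ Ops.
Only one committee left: Zubin ∈ Governance.

Zubin: Governance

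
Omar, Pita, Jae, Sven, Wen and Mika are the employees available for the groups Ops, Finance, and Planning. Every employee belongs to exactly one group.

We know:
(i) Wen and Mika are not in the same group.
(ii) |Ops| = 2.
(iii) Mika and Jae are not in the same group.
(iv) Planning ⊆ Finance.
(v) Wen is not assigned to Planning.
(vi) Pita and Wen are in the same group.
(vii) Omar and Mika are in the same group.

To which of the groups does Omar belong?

Omar: Ops

From (v): Wen ∉ Planning.
(vi): Pita matches Wen: Pita ∉ Planning.
Suppose Omar ∉ Ops: no assignment then satisfies all the clues, so Omar ∈ Ops.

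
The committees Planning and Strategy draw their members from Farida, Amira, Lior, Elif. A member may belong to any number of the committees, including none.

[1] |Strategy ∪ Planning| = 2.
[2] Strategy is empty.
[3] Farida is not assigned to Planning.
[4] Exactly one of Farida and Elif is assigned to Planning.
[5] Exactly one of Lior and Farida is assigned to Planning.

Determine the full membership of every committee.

From (3): Farida ∉ Planning.
(2): Strategy already has 0, so the rest are out.
(4) (exactly one): Elif ∈ Planning.
(5) (exactly one): Lior ∈ Planning.
Suppose Amira ∈ Planning: no assignment then satisfies all the clues, so Amira ∉ Planning.

Planning = {Elif, Lior}; Strategy = {}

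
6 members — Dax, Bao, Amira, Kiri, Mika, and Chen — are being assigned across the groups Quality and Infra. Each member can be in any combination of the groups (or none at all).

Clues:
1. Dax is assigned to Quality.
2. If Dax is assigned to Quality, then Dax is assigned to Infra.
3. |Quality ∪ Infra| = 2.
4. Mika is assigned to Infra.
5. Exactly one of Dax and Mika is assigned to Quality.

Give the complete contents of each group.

Quality = {Dax}; Infra = {Dax, Mika}

From (1): Dax ∈ Quality.
From (4): Mika ∈ Infra.
(2): Dax ∈ Infra.
(5) (exactly one): Mika ∉ Quality.
Suppose Bao ∈ Quality: no assignment then satisfies all the clues, so Bao ∉ Quality.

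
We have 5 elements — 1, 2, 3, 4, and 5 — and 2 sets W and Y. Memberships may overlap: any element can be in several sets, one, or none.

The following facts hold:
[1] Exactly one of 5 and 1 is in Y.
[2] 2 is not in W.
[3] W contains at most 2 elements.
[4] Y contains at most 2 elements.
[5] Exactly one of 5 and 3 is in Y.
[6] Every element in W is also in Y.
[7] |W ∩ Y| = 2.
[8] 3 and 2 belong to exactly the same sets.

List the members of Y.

Y = {4, 5}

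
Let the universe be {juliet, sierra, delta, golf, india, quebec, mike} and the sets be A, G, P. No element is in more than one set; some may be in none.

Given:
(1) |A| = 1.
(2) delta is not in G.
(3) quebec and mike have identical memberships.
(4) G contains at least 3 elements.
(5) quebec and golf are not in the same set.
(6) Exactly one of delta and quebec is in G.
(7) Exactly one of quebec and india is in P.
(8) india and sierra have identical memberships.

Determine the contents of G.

From (2): delta ∉ G.
(6) (exactly one): quebec ∈ G.
(7) (exactly one): india ∈ P.
(8): sierra matches india: sierra ∉ A.
(8): sierra matches india: sierra ∉ G.
(8): sierra matches india: sierra ∈ P.
(3): mike matches quebec: mike ∉ A.
(3): mike matches quebec: mike ∈ G.
(5): golf ∉ G.
(4): only 3 candidates remain for G, so all are in.

G = {juliet, mike, quebec}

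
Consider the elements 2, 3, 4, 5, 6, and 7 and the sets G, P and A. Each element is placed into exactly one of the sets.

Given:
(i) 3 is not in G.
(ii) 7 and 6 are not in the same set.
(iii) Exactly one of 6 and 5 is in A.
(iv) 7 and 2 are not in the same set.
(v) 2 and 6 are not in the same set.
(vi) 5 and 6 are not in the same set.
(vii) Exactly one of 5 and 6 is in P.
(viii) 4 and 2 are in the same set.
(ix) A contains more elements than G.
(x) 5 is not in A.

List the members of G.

G = {7}

From (i): 3 ∉ G.
From (x): 5 ∉ A.
(iii) (exactly one): 6 ∈ A.
(v): 2 ∉ A.
(vii) (exactly one): 5 ∈ P.
(viii): 4 matches 2: 4 ∉ A.
(ii): 7 ∉ A.
Suppose 2 ∈ G: no assignment then satisfies all the clues, so 2 ∉ G.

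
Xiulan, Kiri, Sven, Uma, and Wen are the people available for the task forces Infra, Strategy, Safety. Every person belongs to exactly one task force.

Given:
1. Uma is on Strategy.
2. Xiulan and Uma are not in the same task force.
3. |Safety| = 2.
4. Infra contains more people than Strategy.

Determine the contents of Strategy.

Strategy = {Uma}

From (1): Uma ∈ Strategy.
(2): Xiulan ∉ Strategy.
Suppose Kiri ∈ Strategy: no assignment then satisfies all the clues, so Kiri ∉ Strategy.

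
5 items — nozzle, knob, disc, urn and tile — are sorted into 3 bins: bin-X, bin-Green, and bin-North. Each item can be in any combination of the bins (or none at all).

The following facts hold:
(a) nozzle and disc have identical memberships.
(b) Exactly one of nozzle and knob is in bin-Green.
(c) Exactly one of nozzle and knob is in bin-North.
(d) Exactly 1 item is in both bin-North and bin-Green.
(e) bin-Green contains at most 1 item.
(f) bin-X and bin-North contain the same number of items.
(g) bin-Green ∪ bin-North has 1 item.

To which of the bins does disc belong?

disc: none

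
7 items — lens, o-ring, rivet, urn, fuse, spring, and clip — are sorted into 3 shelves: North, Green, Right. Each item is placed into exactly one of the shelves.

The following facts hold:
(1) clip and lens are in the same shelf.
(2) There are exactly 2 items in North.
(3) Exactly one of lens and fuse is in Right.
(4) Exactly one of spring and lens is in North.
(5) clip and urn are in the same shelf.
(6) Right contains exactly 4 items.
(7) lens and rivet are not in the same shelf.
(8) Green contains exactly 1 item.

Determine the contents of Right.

Right = {clip, lens, o-ring, urn}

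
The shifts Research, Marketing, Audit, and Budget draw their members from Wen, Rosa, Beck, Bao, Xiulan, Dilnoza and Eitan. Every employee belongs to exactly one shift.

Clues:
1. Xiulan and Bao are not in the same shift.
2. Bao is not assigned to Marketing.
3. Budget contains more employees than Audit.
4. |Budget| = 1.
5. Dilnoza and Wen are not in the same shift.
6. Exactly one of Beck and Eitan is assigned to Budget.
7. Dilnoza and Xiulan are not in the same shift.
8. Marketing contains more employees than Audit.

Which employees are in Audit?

Audit = {}

From (2): Bao ∉ Marketing.
Suppose Wen ∈ Audit: no assignment then satisfies all the clues, so Wen ∉ Audit.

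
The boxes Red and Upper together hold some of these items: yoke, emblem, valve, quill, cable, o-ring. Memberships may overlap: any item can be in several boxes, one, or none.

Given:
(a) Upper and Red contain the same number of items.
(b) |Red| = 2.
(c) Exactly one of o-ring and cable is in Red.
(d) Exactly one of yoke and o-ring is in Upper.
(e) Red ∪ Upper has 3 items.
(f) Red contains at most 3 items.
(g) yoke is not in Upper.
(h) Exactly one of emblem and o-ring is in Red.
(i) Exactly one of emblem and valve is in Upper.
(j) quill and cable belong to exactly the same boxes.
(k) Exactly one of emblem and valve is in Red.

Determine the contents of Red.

Red = {o-ring, valve}

From (g): yoke ∉ Upper.
(d) (exactly one): o-ring ∈ Upper.
Suppose yoke ∈ Red: no assignment then satisfies all the clues, so yoke ∉ Red.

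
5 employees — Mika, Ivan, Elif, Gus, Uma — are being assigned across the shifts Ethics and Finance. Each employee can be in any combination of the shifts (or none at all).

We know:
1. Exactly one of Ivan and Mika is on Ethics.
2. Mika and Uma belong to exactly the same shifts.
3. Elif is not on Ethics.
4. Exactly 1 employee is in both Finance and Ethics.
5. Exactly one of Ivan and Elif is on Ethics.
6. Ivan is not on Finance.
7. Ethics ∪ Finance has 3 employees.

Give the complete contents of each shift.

Ethics = {Gus, Ivan}; Finance = {Elif, Gus}

From (3): Elif ∉ Ethics.
From (6): Ivan ∉ Finance.
(5) (exactly one): Ivan ∈ Ethics.
(1) (exactly one): Mika ∉ Ethics.
(2): Uma matches Mika: Uma ∉ Ethics.
Suppose Mika ∈ Finance: no assignment then satisfies all the clues, so Mika ∉ Finance.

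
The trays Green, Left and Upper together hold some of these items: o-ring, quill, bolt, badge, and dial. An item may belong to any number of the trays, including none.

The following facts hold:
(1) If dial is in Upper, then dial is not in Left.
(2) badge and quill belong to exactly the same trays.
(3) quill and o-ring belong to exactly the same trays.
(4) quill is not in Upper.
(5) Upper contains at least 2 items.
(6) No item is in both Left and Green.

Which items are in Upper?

From (4): quill ∉ Upper.
(2): badge matches quill: badge ∉ Upper.
(3): o-ring matches quill: o-ring ∉ Upper.
(5): only 2 candidates remain for Upper, so all are in.
(1): dial ∉ Left.

Upper = {bolt, dial}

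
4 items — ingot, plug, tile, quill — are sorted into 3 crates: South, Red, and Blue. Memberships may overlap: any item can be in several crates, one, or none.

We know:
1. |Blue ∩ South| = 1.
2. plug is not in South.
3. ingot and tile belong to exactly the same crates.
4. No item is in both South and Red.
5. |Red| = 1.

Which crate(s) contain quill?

quill: Blue, South

From (2): plug ∉ South.
Suppose quill ∉ South: no assignment then satisfies all the clues, so quill ∈ South.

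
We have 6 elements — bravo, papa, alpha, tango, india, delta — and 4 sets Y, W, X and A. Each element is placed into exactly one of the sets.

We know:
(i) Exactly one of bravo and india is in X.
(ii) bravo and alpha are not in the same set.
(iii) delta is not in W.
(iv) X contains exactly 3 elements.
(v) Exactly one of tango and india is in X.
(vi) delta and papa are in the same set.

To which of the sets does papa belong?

papa: X

From (iii): delta ∉ W.
(vi): papa matches delta: papa ∉ W.
Suppose papa ∈ Y: no assignment then satisfies all the clues, so papa ∉ Y.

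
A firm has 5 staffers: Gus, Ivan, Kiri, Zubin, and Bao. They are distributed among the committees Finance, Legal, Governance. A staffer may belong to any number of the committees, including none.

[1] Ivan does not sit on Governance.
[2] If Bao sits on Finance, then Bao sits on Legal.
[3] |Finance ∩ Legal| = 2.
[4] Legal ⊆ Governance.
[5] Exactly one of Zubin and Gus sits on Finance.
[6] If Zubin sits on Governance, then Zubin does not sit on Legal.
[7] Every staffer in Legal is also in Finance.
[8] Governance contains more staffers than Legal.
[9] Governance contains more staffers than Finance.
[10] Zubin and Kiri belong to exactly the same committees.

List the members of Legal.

Legal = {Bao, Gus}

From (1): Ivan ∉ Governance.
(4) contrapositive: Ivan ∉ Legal.
Suppose Gus ∉ Legal: no assignment then satisfies all the clues, so Gus ∈ Legal.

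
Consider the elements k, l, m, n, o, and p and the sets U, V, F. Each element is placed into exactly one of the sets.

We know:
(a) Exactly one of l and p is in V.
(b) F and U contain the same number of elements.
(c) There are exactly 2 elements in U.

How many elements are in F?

2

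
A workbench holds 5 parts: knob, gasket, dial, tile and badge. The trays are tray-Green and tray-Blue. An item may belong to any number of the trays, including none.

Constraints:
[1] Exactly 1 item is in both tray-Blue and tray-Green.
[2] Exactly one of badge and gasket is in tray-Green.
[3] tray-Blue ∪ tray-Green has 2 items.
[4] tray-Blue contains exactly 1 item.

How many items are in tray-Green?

2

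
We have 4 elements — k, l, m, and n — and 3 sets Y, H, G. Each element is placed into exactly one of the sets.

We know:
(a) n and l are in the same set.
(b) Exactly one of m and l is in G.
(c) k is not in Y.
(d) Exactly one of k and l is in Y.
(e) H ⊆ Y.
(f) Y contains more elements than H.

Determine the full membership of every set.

Y = {l, n}; H = {}; G = {k, m}

From (c): k ∉ Y.
(d) (exactly one): l ∈ Y.
(e) contrapositive: k ∉ H.
Only one set left: k ∈ G.
(a): n matches l: n ∈ Y.
(b) (exactly one): m ∈ G.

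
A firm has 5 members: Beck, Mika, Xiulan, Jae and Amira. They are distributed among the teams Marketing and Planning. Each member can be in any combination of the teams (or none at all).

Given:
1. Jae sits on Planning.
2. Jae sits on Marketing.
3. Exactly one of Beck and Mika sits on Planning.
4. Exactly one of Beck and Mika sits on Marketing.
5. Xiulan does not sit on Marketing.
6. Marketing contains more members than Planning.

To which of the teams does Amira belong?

Amira: Marketing

From (1): Jae ∈ Planning.
From (2): Jae ∈ Marketing.
From (5): Xiulan ∉ Marketing.
Suppose Amira ∉ Marketing: no assignment then satisfies all the clues, so Amira ∈ Marketing.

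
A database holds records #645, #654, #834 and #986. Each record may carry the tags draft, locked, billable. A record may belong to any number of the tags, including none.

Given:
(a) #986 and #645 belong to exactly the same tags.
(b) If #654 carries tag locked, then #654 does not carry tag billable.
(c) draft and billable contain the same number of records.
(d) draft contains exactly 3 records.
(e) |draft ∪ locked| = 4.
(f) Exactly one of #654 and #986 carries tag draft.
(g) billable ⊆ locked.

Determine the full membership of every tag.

draft = {#645, #834, #986}; locked = {#645, #654, #834, #986}; billable = {#645, #834, #986}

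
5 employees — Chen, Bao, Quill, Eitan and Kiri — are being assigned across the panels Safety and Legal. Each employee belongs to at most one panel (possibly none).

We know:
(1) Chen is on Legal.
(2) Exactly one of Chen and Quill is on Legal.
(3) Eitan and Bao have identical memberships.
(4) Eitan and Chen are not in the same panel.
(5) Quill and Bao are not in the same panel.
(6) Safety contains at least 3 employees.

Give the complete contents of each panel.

Safety = {Bao, Eitan, Kiri}; Legal = {Chen}

From (1): Chen ∈ Legal.
(2) (exactly one): Quill ∉ Legal.
(4): Eitan ∉ Legal.
(3): Bao matches Eitan: Bao ∉ Legal.
Suppose Bao ∉ Safety: no assignment then satisfies all the clues, so Bao ∈ Safety.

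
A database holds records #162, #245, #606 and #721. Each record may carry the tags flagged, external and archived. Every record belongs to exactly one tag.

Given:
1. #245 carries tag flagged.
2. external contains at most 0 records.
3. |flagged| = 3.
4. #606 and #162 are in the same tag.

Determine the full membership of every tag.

flagged = {#162, #245, #606}; external = {}; archived = {#721}

From (1): #245 ∈ flagged.
(2): external already has 0, so the rest are out.
Suppose #162 ∉ flagged: no assignment then satisfies all the clues, so #162 ∈ flagged.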